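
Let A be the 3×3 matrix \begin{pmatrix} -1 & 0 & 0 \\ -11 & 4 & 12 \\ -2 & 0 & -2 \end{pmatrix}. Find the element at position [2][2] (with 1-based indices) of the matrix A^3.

64

Characteristic polynomial: t^3 - t^2 - 10t - 8 = (t - 4)(t + 1)(t + 2), so the eigenvalues are -2, -1, 4.
t=-2: eigenvector (0, -2, 1).
t=4: eigenvector (0, 1, 0).
t=-1: eigenvector (1, 7, -2).
P = [[0, 0, 1], [-2, 1, 7], [1, 0, -2]], D = diag(-2, 4, -1), P⁻¹ = [[2, 0, 1], [-3, 1, 2], [1, 0, 0]].
A³ = P·diag(-8, 64, -1)·P⁻¹ = [[-1, 0, 0], [-167, 64, 144], [-14, 0, -8]].
The requested entry is 64.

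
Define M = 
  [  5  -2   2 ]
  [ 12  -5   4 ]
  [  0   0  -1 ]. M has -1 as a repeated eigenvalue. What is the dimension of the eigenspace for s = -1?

M + 1I = [[6, -2, 2], [12, -4, 4], [0, 0, 0]].
This matrix has rank 1, so its null space has dimension 3 − 1 = 2.

2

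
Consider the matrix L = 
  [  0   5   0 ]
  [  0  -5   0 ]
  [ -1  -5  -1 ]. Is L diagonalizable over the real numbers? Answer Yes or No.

Characteristic polynomial: p(s) = s^3 + 6s^2 + 5s = s(s + 1)(s + 5).
All 3 eigenvalues are distinct, so L is diagonalizable.

Yes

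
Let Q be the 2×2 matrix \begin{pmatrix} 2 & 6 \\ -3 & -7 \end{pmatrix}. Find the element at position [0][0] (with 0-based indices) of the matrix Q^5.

1022

Characteristic polynomial: t^2 + 5t + 4 = (t + 1)(t + 4), so the eigenvalues are -4, -1.
t=-1: eigenvector (2, -1).
t=-4: eigenvector (-1, 1).
P = [[2, -1], [-1, 1]], D = diag(-1, -4), P⁻¹ = [[1, 1], [1, 2]].
Q⁵ = P·diag(-1, -1024)·P⁻¹ = [[1022, 2046], [-1023, -2047]].
The requested entry is 1022.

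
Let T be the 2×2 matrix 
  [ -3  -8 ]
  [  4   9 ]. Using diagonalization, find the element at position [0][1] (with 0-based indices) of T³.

-248

Characteristic polynomial: r^2 - 6r + 5 = (r - 5)(r - 1), so the eigenvalues are 1, 5.
r=1: eigenvector (2, -1).
r=5: eigenvector (1, -1).
P = [[2, 1], [-1, -1]], D = diag(1, 5), P⁻¹ = [[1, 1], [-1, -2]].
T³ = P·diag(1, 125)·P⁻¹ = [[-123, -248], [124, 249]].
The requested entry is -248.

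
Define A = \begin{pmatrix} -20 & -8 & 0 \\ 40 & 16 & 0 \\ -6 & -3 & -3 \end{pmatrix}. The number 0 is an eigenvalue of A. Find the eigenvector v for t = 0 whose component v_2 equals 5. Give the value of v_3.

A = [[-20, -8, 0], [40, 16, 0], [-6, -3, -3]].
Solving (A)v = 0 gives the eigenspace spanned by (-2, 5, -1).
With v_2 = 5, v = (-2, 5, -1), so v_3 = -1.

-1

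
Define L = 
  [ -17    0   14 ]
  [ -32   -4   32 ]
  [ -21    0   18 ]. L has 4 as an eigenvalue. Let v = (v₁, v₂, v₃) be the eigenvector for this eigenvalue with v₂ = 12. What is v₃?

9

L − 4I = [[-21, 0, 14], [-32, -8, 32], [-21, 0, 14]].
Solving (L − 4I)v = 0 gives the eigenspace spanned by (6, 12, 9).
With v₂ = 12, v = (6, 12, 9), so v₃ = 9.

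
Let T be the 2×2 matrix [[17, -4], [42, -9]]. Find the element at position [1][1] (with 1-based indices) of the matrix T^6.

105001

Characteristic polynomial: μ^2 - 8μ + 15 = (μ - 5)(μ - 3), so the eigenvalues are 3, 5.
μ=5: eigenvector (1, 3).
μ=3: eigenvector (2, 7).
P = [[1, 2], [3, 7]], D = diag(5, 3), P⁻¹ = [[7, -2], [-3, 1]].
T⁶ = P·diag(15625, 729)·P⁻¹ = [[105001, -29792], [312816, -88647]].
The requested entry is 105001.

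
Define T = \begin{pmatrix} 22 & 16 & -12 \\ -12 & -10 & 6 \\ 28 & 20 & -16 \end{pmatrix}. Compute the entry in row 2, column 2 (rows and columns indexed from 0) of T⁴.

Characteristic polynomial: s^3 + 4s^2 - 4s - 16 = (s - 2)(s + 2)(s + 4), so the eigenvalues are -4, -2, 2.
s=-2: eigenvector (1, 0, 2).
s=-4: eigenvector (2, -1, 3).
s=2: eigenvector (-2, 1, -2).
P = [[1, 2, -2], [0, -1, 1], [2, 3, -2]], D = diag(-2, -4, 2), P⁻¹ = [[1, 2, 0], [-2, -2, 1], [-2, -1, 1]].
T⁴ = P·diag(16, 256, 16)·P⁻¹ = [[-944, -960, 480], [480, 496, -240], [-1440, -1440, 736]].
The requested entry is 736.

736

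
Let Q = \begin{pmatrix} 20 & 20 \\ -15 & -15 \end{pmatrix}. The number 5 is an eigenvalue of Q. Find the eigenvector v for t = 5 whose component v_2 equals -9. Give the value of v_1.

12

Q − 5I = [[15, 20], [-15, -20]].
Solving (Q − 5I)v = 0 gives the eigenspace spanned by (12, -9).
With v_2 = -9, v = (12, -9), so v_1 = 12.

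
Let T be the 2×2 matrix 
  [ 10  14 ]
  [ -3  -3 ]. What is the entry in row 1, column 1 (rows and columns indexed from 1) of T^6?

Characteristic polynomial: λ^2 - 7λ + 12 = (λ - 4)(λ - 3), so the eigenvalues are 3, 4.
λ=3: eigenvector (-2, 1).
λ=4: eigenvector (7, -3).
P = [[-2, 7], [1, -3]], D = diag(3, 4), P⁻¹ = [[3, 7], [1, 2]].
T⁶ = P·diag(729, 4096)·P⁻¹ = [[24298, 47138], [-10101, -19473]].
The requested entry is 24298.

24298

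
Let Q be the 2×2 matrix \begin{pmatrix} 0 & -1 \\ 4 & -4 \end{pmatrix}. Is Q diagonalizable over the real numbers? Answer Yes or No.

No

Characteristic polynomial: p(r) = r^2 + 4r + 4 = (r + 2)^2.
r = -2 has algebraic multiplicity 2; rank(Q + 2I) = 1, so geometric multiplicity = 1.
Geometric multiplicity < algebraic multiplicity, so Q is not diagonalizable.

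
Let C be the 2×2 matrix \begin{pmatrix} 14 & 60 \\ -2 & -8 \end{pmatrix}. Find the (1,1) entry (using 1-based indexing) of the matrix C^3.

Characteristic polynomial: r^2 - 6r + 8 = (r - 4)(r - 2), so the eigenvalues are 2, 4.
r=2: eigenvector (-5, 1).
r=4: eigenvector (6, -1).
P = [[-5, 6], [1, -1]], D = diag(2, 4), P⁻¹ = [[1, 6], [1, 5]].
C³ = P·diag(8, 64)·P⁻¹ = [[344, 1680], [-56, -272]].
The requested entry is 344.

344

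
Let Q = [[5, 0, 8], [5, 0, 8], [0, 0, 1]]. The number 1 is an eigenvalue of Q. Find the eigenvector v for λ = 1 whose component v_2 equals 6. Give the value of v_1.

Q − 1I = [[4, 0, 8], [5, -1, 8], [0, 0, 0]].
Solving (Q − 1I)v = 0 gives the eigenspace spanned by (6, 6, -3).
With v_2 = 6, v = (6, 6, -3), so v_1 = 6.

6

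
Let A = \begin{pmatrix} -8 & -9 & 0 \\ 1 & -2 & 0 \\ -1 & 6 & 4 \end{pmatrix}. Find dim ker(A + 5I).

1

A + 5I = [[-3, -9, 0], [1, 3, 0], [-1, 6, 9]].
This matrix has rank 2, so its null space has dimension 3 − 2 = 1.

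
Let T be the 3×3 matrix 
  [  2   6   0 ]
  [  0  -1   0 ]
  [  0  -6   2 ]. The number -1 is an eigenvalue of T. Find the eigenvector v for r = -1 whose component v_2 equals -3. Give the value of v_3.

-6

T + 1I = [[3, 6, 0], [0, 0, 0], [0, -6, 3]].
Solving (T + 1I)v = 0 gives the eigenspace spanned by (6, -3, -6).
With v_2 = -3, v = (6, -3, -6), so v_3 = -6.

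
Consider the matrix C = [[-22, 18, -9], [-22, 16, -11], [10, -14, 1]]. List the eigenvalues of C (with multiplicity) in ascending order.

Characteristic polynomial: p(s) = s^3 + 5s^2 - 26s - 120 = (s - 5)(s + 4)(s + 6).
Roots (with multiplicity): -6, -4, 5.

-6, -4, 5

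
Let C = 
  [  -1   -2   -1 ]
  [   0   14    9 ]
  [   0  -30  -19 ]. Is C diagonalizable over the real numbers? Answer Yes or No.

No

Characteristic polynomial: p(s) = s^3 + 6s^2 + 9s + 4 = (s + 1)^2(s + 4).
s = -1 has algebraic multiplicity 2; rank(C + 1I) = 2, so geometric multiplicity = 1.
Geometric multiplicity < algebraic multiplicity, so C is not diagonalizable.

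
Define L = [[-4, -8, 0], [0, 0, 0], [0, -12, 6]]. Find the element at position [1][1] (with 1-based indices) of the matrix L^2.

16

Characteristic polynomial: r^3 - 2r^2 - 24r = r(r - 6)(r + 4), so the eigenvalues are -4, 0, 6.
r=-4: eigenvector (1, 0, 0).
r=0: eigenvector (-2, 1, 2).
r=6: eigenvector (0, 0, 1).
P = [[1, -2, 0], [0, 1, 0], [0, 2, 1]], D = diag(-4, 0, 6), P⁻¹ = [[1, 2, 0], [0, 1, 0], [0, -2, 1]].
L² = P·diag(16, 0, 36)·P⁻¹ = [[16, 32, 0], [0, 0, 0], [0, -72, 36]].
The requested entry is 16.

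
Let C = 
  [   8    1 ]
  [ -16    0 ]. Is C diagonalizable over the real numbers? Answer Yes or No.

No

Characteristic polynomial: p(λ) = λ^2 - 8λ + 16 = (λ - 4)^2.
λ = 4 has algebraic multiplicity 2; rank(C − 4I) = 1, so geometric multiplicity = 1.
Geometric multiplicity < algebraic multiplicity, so C is not diagonalizable.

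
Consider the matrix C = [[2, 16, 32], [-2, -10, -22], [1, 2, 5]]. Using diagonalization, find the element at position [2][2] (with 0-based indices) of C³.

Characteristic polynomial: t^3 + 3t^2 - 16t + 12 = (t - 2)(t - 1)(t + 6), so the eigenvalues are -6, 1, 2.
t=2: eigenvector (1, -2, 1).
t=-6: eigenvector (-2, 1, 0).
t=1: eigenvector (0, -2, 1).
P = [[1, -2, 0], [-2, 1, -2], [1, 0, 1]], D = diag(2, -6, 1), P⁻¹ = [[1, 2, 4], [0, 1, 2], [-1, -2, -3]].
C³ = P·diag(8, -216, 1)·P⁻¹ = [[8, 448, 896], [-14, -244, -490], [7, 14, 29]].
The requested entry is 29.

29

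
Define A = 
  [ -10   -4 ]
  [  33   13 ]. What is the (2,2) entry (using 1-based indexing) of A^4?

Characteristic polynomial: s^2 - 3s + 2 = (s - 2)(s - 1), so the eigenvalues are 1, 2.
s=2: eigenvector (1, -3).
s=1: eigenvector (4, -11).
P = [[1, 4], [-3, -11]], D = diag(2, 1), P⁻¹ = [[-11, -4], [3, 1]].
A⁴ = P·diag(16, 1)·P⁻¹ = [[-164, -60], [495, 181]].
The requested entry is 181.

181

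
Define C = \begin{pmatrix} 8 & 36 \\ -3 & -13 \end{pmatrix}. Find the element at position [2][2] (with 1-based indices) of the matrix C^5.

Characteristic polynomial: λ^2 + 5λ + 4 = (λ + 1)(λ + 4), so the eigenvalues are -4, -1.
λ=-1: eigenvector (4, -1).
λ=-4: eigenvector (-3, 1).
P = [[4, -3], [-1, 1]], D = diag(-1, -4), P⁻¹ = [[1, 3], [1, 4]].
C⁵ = P·diag(-1, -1024)·P⁻¹ = [[3068, 12276], [-1023, -4093]].
The requested entry is -4093.

-4093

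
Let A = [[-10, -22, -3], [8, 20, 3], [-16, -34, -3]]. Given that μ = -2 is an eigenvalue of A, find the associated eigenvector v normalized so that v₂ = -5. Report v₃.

A + 2I = [[-8, -22, -3], [8, 22, 3], [-16, -34, -1]].
Solving (A + 2I)v = 0 gives the eigenspace spanned by (10, -5, 10).
With v₂ = -5, v = (10, -5, 10), so v₃ = 10.

10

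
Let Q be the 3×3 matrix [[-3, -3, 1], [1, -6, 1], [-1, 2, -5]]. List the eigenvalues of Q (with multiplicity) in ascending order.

-5, -5, -4

Characteristic polynomial: p(t) = t^3 + 14t^2 + 65t + 100 = (t + 4)(t + 5)^2.
Roots (with multiplicity): -5, -5, -4.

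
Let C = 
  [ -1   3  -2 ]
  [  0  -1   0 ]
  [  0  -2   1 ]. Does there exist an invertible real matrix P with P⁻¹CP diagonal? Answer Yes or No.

No

Characteristic polynomial: p(t) = t^3 + t^2 - t - 1 = (t - 1)(t + 1)^2.
t = -1 has algebraic multiplicity 2; rank(C + 1I) = 2, so geometric multiplicity = 1.
Geometric multiplicity < algebraic multiplicity, so C is not diagonalizable.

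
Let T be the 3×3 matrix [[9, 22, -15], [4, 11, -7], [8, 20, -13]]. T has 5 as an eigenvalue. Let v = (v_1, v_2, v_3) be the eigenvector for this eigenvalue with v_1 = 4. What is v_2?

2

T − 5I = [[4, 22, -15], [4, 6, -7], [8, 20, -18]].
Solving (T − 5I)v = 0 gives the eigenspace spanned by (4, 2, 4).
With v_1 = 4, v = (4, 2, 4), so v_2 = 2.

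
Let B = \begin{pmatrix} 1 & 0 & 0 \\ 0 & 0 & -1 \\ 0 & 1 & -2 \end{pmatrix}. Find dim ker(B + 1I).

B + 1I = [[2, 0, 0], [0, 1, -1], [0, 1, -1]].
This matrix has rank 2, so its null space has dimension 3 − 2 = 1.

1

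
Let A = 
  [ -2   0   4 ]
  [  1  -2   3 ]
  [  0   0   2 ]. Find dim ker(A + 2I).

A + 2I = [[0, 0, 4], [1, 0, 3], [0, 0, 4]].
This matrix has rank 2, so its null space has dimension 3 − 2 = 1.

1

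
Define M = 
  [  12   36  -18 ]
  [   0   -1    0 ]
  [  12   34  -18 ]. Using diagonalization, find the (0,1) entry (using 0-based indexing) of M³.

1296

Characteristic polynomial: r^3 + 7r^2 + 6r = r(r + 1)(r + 6), so the eigenvalues are -6, -1, 0.
r=-6: eigenvector (1, 0, 1).
r=-1: eigenvector (0, 1, 2).
r=0: eigenvector (3, 0, 2).
P = [[1, 0, 3], [0, 1, 0], [1, 2, 2]], D = diag(-6, -1, 0), P⁻¹ = [[-2, -6, 3], [0, 1, 0], [1, 2, -1]].
M³ = P·diag(-216, -1, 0)·P⁻¹ = [[432, 1296, -648], [0, -1, 0], [432, 1294, -648]].
The requested entry is 1296.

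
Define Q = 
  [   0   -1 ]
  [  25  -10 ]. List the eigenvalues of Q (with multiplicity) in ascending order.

Characteristic polynomial: p(t) = t^2 + 10t + 25 = (t + 5)^2.
Roots (with multiplicity): -5, -5.

-5, -5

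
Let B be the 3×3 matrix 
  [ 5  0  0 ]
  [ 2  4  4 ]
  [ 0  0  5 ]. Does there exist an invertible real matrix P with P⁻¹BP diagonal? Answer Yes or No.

Yes

Characteristic polynomial: p(r) = r^3 - 14r^2 + 65r - 100 = (r - 5)^2(r - 4).
r = 5 has algebraic multiplicity 2; rank(B − 5I) = 1, so geometric multiplicity = 2.
Every eigenvalue has geometric = algebraic multiplicity, so B is diagonalizable.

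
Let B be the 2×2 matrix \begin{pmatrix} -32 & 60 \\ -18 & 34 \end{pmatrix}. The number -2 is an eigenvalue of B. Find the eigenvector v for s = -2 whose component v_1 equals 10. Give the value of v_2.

5

B + 2I = [[-30, 60], [-18, 36]].
Solving (B + 2I)v = 0 gives the eigenspace spanned by (10, 5).
With v_1 = 10, v = (10, 5), so v_2 = 5.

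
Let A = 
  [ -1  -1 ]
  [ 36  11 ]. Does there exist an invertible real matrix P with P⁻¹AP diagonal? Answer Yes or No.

Characteristic polynomial: p(t) = t^2 - 10t + 25 = (t - 5)^2.
t = 5 has algebraic multiplicity 2; rank(A − 5I) = 1, so geometric multiplicity = 1.
Geometric multiplicity < algebraic multiplicity, so A is not diagonalizable.

No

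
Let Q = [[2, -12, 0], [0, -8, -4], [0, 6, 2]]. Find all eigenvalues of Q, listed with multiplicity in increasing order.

Characteristic polynomial: p(λ) = λ^3 + 4λ^2 - 4λ - 16 = (λ - 2)(λ + 2)(λ + 4).
Roots (with multiplicity): -4, -2, 2.

-4, -2, 2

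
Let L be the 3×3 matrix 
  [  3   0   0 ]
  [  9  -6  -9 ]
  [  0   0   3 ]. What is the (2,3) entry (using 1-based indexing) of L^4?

Characteristic polynomial: r^3 - 27r + 54 = (r - 3)^2(r + 6), so the eigenvalues are -6, 3, 3.
r=3: eigenvector (1, 1, 0).
r=3: eigenvector (1, 0, 1).
r=-6: eigenvector (0, 1, 0).
P = [[1, 1, 0], [1, 0, 1], [0, 1, 0]], D = diag(3, 3, -6), P⁻¹ = [[1, 0, -1], [0, 0, 1], [-1, 1, 1]].
L⁴ = P·diag(81, 81, 1296)·P⁻¹ = [[81, 0, 0], [-1215, 1296, 1215], [0, 0, 81]].
The requested entry is 1215.

1215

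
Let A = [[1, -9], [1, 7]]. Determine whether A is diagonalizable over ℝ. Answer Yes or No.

No

Characteristic polynomial: p(s) = s^2 - 8s + 16 = (s - 4)^2.
s = 4 has algebraic multiplicity 2; rank(A − 4I) = 1, so geometric multiplicity = 1.
Geometric multiplicity < algebraic multiplicity, so A is not diagonalizable.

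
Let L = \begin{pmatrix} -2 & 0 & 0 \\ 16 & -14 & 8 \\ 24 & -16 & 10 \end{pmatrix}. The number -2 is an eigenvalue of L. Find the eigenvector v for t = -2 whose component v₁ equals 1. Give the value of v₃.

-2

L + 2I = [[0, 0, 0], [16, -12, 8], [24, -16, 12]].
Solving (L + 2I)v = 0 gives the eigenspace spanned by (1, 0, -2).
With v₁ = 1, v = (1, 0, -2), so v₃ = -2.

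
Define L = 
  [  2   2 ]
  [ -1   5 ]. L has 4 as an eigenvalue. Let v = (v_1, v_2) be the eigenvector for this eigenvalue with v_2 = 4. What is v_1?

4

L − 4I = [[-2, 2], [-1, 1]].
Solving (L − 4I)v = 0 gives the eigenspace spanned by (4, 4).
With v_2 = 4, v = (4, 4), so v_1 = 4.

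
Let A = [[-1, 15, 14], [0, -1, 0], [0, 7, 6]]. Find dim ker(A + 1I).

1

A + 1I = [[0, 15, 14], [0, 0, 0], [0, 7, 7]].
This matrix has rank 2, so its null space has dimension 3 − 2 = 1.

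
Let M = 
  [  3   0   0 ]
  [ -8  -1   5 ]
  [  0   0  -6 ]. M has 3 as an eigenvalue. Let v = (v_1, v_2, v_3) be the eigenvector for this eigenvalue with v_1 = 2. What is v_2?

-4

M − 3I = [[0, 0, 0], [-8, -4, 5], [0, 0, -9]].
Solving (M − 3I)v = 0 gives the eigenspace spanned by (2, -4, 0).
With v_1 = 2, v = (2, -4, 0), so v_2 = -4.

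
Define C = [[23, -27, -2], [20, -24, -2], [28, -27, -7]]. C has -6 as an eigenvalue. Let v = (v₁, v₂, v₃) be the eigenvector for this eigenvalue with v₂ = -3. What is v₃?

C + 6I = [[29, -27, -2], [20, -18, -2], [28, -27, -1]].
Solving (C + 6I)v = 0 gives the eigenspace spanned by (-3, -3, -3).
With v₂ = -3, v = (-3, -3, -3), so v₃ = -3.

-3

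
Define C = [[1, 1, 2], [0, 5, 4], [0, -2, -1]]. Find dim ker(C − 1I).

1

C − 1I = [[0, 1, 2], [0, 4, 4], [0, -2, -2]].
This matrix has rank 2, so its null space has dimension 3 − 2 = 1.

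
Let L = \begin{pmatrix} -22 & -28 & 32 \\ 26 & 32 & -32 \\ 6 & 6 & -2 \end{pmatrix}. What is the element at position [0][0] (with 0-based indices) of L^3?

Characteristic polynomial: λ^3 - 8λ^2 + 4λ + 48 = (λ - 6)(λ - 4)(λ + 2), so the eigenvalues are -2, 4, 6.
λ=6: eigenvector (1, -1, 0).
λ=4: eigenvector (-2, 3, 1).
λ=-2: eigenvector (-4, 4, 1).
P = [[1, -2, -4], [-1, 3, 4], [0, 1, 1]], D = diag(6, 4, -2), P⁻¹ = [[-1, -2, 4], [1, 1, 0], [-1, -1, 1]].
L³ = P·diag(216, 64, -8)·P⁻¹ = [[-376, -592, 896], [440, 656, -896], [72, 72, -8]].
The requested entry is -376.

-376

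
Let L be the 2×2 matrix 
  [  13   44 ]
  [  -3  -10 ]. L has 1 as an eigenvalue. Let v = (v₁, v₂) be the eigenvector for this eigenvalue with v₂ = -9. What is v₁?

L − 1I = [[12, 44], [-3, -11]].
Solving (L − 1I)v = 0 gives the eigenspace spanned by (33, -9).
With v₂ = -9, v = (33, -9), so v₁ = 33.

33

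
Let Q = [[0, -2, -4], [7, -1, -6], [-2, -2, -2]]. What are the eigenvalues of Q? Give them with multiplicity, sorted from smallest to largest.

-3, -2, 2

Characteristic polynomial: p(s) = s^3 + 3s^2 - 4s - 12 = (s - 2)(s + 2)(s + 3).
Roots (with multiplicity): -3, -2, 2.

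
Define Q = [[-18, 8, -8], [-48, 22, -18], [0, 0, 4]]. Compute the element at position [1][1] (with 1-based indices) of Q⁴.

Characteristic polynomial: λ^3 - 8λ^2 + 4λ + 48 = (λ - 6)(λ - 4)(λ + 2), so the eigenvalues are -2, 4, 6.
λ=6: eigenvector (1, 3, 0).
λ=-2: eigenvector (1, 2, 0).
λ=4: eigenvector (0, 1, 1).
P = [[1, 1, 0], [3, 2, 1], [0, 0, 1]], D = diag(6, -2, 4), P⁻¹ = [[-2, 1, -1], [3, -1, 1], [0, 0, 1]].
Q⁴ = P·diag(1296, 16, 256)·P⁻¹ = [[-2544, 1280, -1280], [-7680, 3856, -3600], [0, 0, 256]].
The requested entry is -2544.

-2544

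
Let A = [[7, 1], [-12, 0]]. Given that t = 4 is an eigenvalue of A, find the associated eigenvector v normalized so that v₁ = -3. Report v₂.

A − 4I = [[3, 1], [-12, -4]].
Solving (A − 4I)v = 0 gives the eigenspace spanned by (-3, 9).
With v₁ = -3, v = (-3, 9), so v₂ = 9.

9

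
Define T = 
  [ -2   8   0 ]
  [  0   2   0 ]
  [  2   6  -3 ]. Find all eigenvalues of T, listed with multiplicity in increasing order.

Characteristic polynomial: p(s) = s^3 + 3s^2 - 4s - 12 = (s - 2)(s + 2)(s + 3).
Roots (with multiplicity): -3, -2, 2.

-3, -2, 2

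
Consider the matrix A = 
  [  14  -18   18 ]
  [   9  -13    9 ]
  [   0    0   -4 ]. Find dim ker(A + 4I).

A + 4I = [[18, -18, 18], [9, -9, 9], [0, 0, 0]].
This matrix has rank 1, so its null space has dimension 3 − 1 = 2.

2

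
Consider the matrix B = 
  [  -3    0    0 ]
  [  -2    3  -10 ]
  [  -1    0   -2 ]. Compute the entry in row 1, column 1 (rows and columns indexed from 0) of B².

Characteristic polynomial: r^3 + 2r^2 - 9r - 18 = (r - 3)(r + 2)(r + 3), so the eigenvalues are -3, -2, 3.
r=-3: eigenvector (1, 2, 1).
r=3: eigenvector (0, 1, 0).
r=-2: eigenvector (0, 2, 1).
P = [[1, 0, 0], [2, 1, 2], [1, 0, 1]], D = diag(-3, 3, -2), P⁻¹ = [[1, 0, 0], [0, 1, -2], [-1, 0, 1]].
B² = P·diag(9, 9, 4)·P⁻¹ = [[9, 0, 0], [10, 9, -10], [5, 0, 4]].
The requested entry is 9.

9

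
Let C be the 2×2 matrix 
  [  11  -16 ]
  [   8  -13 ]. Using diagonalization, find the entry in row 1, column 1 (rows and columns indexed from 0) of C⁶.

30521

Characteristic polynomial: s^2 + 2s - 15 = (s - 3)(s + 5), so the eigenvalues are -5, 3.
s=3: eigenvector (2, 1).
s=-5: eigenvector (-1, -1).
P = [[2, -1], [1, -1]], D = diag(3, -5), P⁻¹ = [[1, -1], [1, -2]].
C⁶ = P·diag(729, 15625)·P⁻¹ = [[-14167, 29792], [-14896, 30521]].
The requested entry is 30521.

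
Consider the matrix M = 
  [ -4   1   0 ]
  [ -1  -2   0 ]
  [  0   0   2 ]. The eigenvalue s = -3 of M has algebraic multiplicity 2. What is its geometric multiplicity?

M + 3I = [[-1, 1, 0], [-1, 1, 0], [0, 0, 5]].
This matrix has rank 2, so its null space has dimension 3 − 2 = 1.

1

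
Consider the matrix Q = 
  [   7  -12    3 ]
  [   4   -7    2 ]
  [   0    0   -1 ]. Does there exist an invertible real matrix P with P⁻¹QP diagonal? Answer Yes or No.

No

Characteristic polynomial: p(t) = t^3 + t^2 - t - 1 = (t - 1)(t + 1)^2.
t = -1 has algebraic multiplicity 2; rank(Q + 1I) = 2, so geometric multiplicity = 1.
Geometric multiplicity < algebraic multiplicity, so Q is not diagonalizable.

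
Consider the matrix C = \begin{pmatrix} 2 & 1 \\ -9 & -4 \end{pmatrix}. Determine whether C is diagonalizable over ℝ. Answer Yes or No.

No

Characteristic polynomial: p(μ) = μ^2 + 2μ + 1 = (μ + 1)^2.
μ = -1 has algebraic multiplicity 2; rank(C + 1I) = 1, so geometric multiplicity = 1.
Geometric multiplicity < algebraic multiplicity, so C is not diagonalizable.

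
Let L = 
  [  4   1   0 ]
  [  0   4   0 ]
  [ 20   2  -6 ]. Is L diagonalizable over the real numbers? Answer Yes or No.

No

Characteristic polynomial: p(t) = t^3 - 2t^2 - 32t + 96 = (t - 4)^2(t + 6).
t = 4 has algebraic multiplicity 2; rank(L − 4I) = 2, so geometric multiplicity = 1.
Geometric multiplicity < algebraic multiplicity, so L is not diagonalizable.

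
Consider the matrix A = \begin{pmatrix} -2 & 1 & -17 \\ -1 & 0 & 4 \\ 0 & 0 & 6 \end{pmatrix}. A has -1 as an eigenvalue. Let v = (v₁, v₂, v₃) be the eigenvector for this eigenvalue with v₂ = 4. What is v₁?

A + 1I = [[-1, 1, -17], [-1, 1, 4], [0, 0, 7]].
Solving (A + 1I)v = 0 gives the eigenspace spanned by (4, 4, 0).
With v₂ = 4, v = (4, 4, 0), so v₁ = 4.

4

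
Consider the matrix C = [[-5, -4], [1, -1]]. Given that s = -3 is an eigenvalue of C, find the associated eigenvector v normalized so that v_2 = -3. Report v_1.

C + 3I = [[-2, -4], [1, 2]].
Solving (C + 3I)v = 0 gives the eigenspace spanned by (6, -3).
With v_2 = -3, v = (6, -3), so v_1 = 6.

6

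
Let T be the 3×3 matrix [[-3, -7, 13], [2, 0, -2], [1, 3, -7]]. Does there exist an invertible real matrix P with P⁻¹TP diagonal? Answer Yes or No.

Characteristic polynomial: p(λ) = λ^3 + 10λ^2 + 28λ + 24 = (λ + 2)^2(λ + 6).
λ = -2 has algebraic multiplicity 2; rank(T + 2I) = 2, so geometric multiplicity = 1.
Geometric multiplicity < algebraic multiplicity, so T is not diagonalizable.

No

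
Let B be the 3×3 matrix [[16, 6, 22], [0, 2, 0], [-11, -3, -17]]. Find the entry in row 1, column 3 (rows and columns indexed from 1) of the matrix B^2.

Characteristic polynomial: r^3 - r^2 - 32r + 60 = (r - 5)(r - 2)(r + 6), so the eigenvalues are -6, 2, 5.
r=2: eigenvector (-2, 1, 1).
r=-6: eigenvector (1, 0, -1).
r=5: eigenvector (2, 0, -1).
P = [[-2, 1, 2], [1, 0, 0], [1, -1, -1]], D = diag(2, -6, 5), P⁻¹ = [[0, 1, 0], [-1, 0, -2], [1, 1, 1]].
B² = P·diag(4, 36, 25)·P⁻¹ = [[14, 42, -22], [0, 4, 0], [11, -21, 47]].
The requested entry is -22.

-22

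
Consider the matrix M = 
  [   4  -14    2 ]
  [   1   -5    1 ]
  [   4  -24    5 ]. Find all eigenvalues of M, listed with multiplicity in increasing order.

Characteristic polynomial: p(μ) = μ^3 - 4μ^2 + 5μ - 2 = (μ - 2)(μ - 1)^2.
Roots (with multiplicity): 1, 1, 2.

1, 1, 2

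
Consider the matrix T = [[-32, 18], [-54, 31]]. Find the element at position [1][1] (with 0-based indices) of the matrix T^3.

631

Characteristic polynomial: μ^2 + μ - 20 = (μ - 4)(μ + 5), so the eigenvalues are -5, 4.
μ=-5: eigenvector (-2, -3).
μ=4: eigenvector (-1, -2).
P = [[-2, -1], [-3, -2]], D = diag(-5, 4), P⁻¹ = [[-2, 1], [3, -2]].
T³ = P·diag(-125, 64)·P⁻¹ = [[-692, 378], [-1134, 631]].
The requested entry is 631.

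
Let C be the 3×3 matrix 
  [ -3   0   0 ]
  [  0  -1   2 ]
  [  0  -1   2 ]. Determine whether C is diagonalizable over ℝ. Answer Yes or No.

Yes

Characteristic polynomial: p(s) = s^3 + 2s^2 - 3s = s(s - 1)(s + 3).
All 3 eigenvalues are distinct, so C is diagonalizable.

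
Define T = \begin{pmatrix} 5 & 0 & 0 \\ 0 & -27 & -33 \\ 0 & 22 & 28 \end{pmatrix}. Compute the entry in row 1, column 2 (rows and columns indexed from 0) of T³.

Characteristic polynomial: s^3 - 6s^2 - 25s + 150 = (s - 6)(s - 5)(s + 5), so the eigenvalues are -5, 5, 6.
s=5: eigenvector (1, 0, 0).
s=-5: eigenvector (0, 3, -2).
s=6: eigenvector (0, -1, 1).
P = [[1, 0, 0], [0, 3, -1], [0, -2, 1]], D = diag(5, -5, 6), P⁻¹ = [[1, 0, 0], [0, 1, 1], [0, 2, 3]].
T³ = P·diag(125, -125, 216)·P⁻¹ = [[125, 0, 0], [0, -807, -1023], [0, 682, 898]].
The requested entry is -1023.

-1023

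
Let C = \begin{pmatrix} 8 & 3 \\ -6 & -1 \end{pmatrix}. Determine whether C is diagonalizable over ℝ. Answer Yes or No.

Characteristic polynomial: p(μ) = μ^2 - 7μ + 10 = (μ - 5)(μ - 2).
All 2 eigenvalues are distinct, so C is diagonalizable.

Yes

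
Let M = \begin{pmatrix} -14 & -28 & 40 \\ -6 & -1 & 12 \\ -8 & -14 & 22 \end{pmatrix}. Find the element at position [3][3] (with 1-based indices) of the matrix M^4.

Characteristic polynomial: λ^3 - 7λ^2 + 4λ + 12 = (λ - 6)(λ - 2)(λ + 1), so the eigenvalues are -1, 2, 6.
λ=2: eigenvector (-9, -2, -5).
λ=-1: eigenvector (4, 1, 2).
λ=6: eigenvector (2, 0, 1).
P = [[-9, 4, 2], [-2, 1, 0], [-5, 2, 1]], D = diag(2, -1, 6), P⁻¹ = [[1, 0, -2], [2, 1, -4], [1, -2, -1]].
M⁴ = P·diag(16, 1, 1296)·P⁻¹ = [[2456, -5180, -2320], [-30, 1, 60], [1220, -2590, -1144]].
The requested entry is -1144.

-1144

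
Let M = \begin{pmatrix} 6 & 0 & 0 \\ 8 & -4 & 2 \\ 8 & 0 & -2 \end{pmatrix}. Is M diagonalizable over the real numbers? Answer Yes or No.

Characteristic polynomial: p(s) = s^3 - 28s - 48 = (s - 6)(s + 2)(s + 4).
All 3 eigenvalues are distinct, so M is diagonalizable.

Yes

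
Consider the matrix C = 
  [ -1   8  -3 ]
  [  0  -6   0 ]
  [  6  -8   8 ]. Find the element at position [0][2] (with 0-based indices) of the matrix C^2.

-21

Characteristic polynomial: μ^3 - μ^2 - 32μ + 60 = (μ - 5)(μ - 2)(μ + 6), so the eigenvalues are -6, 2, 5.
μ=2: eigenvector (1, 0, -1).
μ=5: eigenvector (-1, 0, 2).
μ=-6: eigenvector (-1, 1, 1).
P = [[1, -1, -1], [0, 0, 1], [-1, 2, 1]], D = diag(2, 5, -6), P⁻¹ = [[2, 1, 1], [1, 0, 1], [0, 1, 0]].
C² = P·diag(4, 25, 36)·P⁻¹ = [[-17, -32, -21], [0, 36, 0], [42, 32, 46]].
The requested entry is -21.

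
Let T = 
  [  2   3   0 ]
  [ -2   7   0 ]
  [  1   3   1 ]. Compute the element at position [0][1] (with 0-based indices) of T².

27

Characteristic polynomial: μ^3 - 10μ^2 + 29μ - 20 = (μ - 5)(μ - 4)(μ - 1), so the eigenvalues are 1, 4, 5.
μ=5: eigenvector (1, 1, 1).
μ=1: eigenvector (0, 0, -1).
μ=4: eigenvector (3, 2, 3).
P = [[1, 0, 3], [1, 0, 2], [1, -1, 3]], D = diag(5, 1, 4), P⁻¹ = [[-2, 3, 0], [1, 0, -1], [1, -1, 0]].
T² = P·diag(25, 1, 16)·P⁻¹ = [[-2, 27, 0], [-18, 43, 0], [-3, 27, 1]].
The requested entry is 27.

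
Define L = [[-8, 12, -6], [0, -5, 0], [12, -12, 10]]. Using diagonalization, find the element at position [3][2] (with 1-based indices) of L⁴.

2436

Characteristic polynomial: t^3 + 3t^2 - 18t - 40 = (t - 4)(t + 2)(t + 5), so the eigenvalues are -5, -2, 4.
t=4: eigenvector (-1, 0, 2).
t=-5: eigenvector (-4, 1, 4).
t=-2: eigenvector (-1, 0, 1).
P = [[-1, -4, -1], [0, 1, 0], [2, 4, 1]], D = diag(4, -5, -2), P⁻¹ = [[1, 0, 1], [0, 1, 0], [-2, -4, -1]].
L⁴ = P·diag(256, 625, 16)·P⁻¹ = [[-224, -2436, -240], [0, 625, 0], [480, 2436, 496]].
The requested entry is 2436.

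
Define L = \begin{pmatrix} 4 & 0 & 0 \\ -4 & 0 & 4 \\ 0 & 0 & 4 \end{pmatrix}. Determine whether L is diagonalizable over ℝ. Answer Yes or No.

Yes

Characteristic polynomial: p(r) = r^3 - 8r^2 + 16r = r(r - 4)^2.
r = 4 has algebraic multiplicity 2; rank(L − 4I) = 1, so geometric multiplicity = 2.
Every eigenvalue has geometric = algebraic multiplicity, so L is diagonalizable.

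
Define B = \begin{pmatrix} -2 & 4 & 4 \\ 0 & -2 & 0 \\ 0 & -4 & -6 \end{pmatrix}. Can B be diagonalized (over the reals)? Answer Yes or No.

Characteristic polynomial: p(s) = s^3 + 10s^2 + 28s + 24 = (s + 2)^2(s + 6).
s = -2 has algebraic multiplicity 2; rank(B + 2I) = 1, so geometric multiplicity = 2.
Every eigenvalue has geometric = algebraic multiplicity, so B is diagonalizable.

Yes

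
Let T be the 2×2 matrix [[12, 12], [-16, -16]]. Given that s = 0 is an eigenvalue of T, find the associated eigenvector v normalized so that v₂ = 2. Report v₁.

T = [[12, 12], [-16, -16]].
Solving (T)v = 0 gives the eigenspace spanned by (-2, 2).
With v₂ = 2, v = (-2, 2), so v₁ = -2.

-2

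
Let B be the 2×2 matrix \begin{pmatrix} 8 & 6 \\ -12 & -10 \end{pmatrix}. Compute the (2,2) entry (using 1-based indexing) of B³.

Characteristic polynomial: μ^2 + 2μ - 8 = (μ - 2)(μ + 4), so the eigenvalues are -4, 2.
μ=2: eigenvector (1, -1).
μ=-4: eigenvector (-1, 2).
P = [[1, -1], [-1, 2]], D = diag(2, -4), P⁻¹ = [[2, 1], [1, 1]].
B³ = P·diag(8, -64)·P⁻¹ = [[80, 72], [-144, -136]].
The requested entry is -136.

-136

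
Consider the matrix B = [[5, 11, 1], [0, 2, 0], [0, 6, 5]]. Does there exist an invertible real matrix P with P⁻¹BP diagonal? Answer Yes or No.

No

Characteristic polynomial: p(t) = t^3 - 12t^2 + 45t - 50 = (t - 5)^2(t - 2).
t = 5 has algebraic multiplicity 2; rank(B − 5I) = 2, so geometric multiplicity = 1.
Geometric multiplicity < algebraic multiplicity, so B is not diagonalizable.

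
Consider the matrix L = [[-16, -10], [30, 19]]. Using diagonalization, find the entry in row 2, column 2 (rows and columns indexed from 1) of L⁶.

Characteristic polynomial: μ^2 - 3μ - 4 = (μ - 4)(μ + 1), so the eigenvalues are -1, 4.
μ=4: eigenvector (1, -2).
μ=-1: eigenvector (2, -3).
P = [[1, 2], [-2, -3]], D = diag(4, -1), P⁻¹ = [[-3, -2], [2, 1]].
L⁶ = P·diag(4096, 1)·P⁻¹ = [[-12284, -8190], [24570, 16381]].
The requested entry is 16381.

16381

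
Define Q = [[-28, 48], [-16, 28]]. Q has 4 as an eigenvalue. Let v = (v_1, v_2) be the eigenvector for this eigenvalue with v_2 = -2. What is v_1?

-3

Q − 4I = [[-32, 48], [-16, 24]].
Solving (Q − 4I)v = 0 gives the eigenspace spanned by (-3, -2).
With v_2 = -2, v = (-3, -2), so v_1 = -3.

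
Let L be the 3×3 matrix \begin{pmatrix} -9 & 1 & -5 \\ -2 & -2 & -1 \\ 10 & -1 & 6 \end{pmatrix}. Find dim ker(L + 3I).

1

L + 3I = [[-6, 1, -5], [-2, 1, -1], [10, -1, 9]].
This matrix has rank 2, so its null space has dimension 3 − 2 = 1.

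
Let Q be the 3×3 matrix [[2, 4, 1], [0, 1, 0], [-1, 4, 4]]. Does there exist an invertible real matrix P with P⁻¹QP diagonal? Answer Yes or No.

No

Characteristic polynomial: p(t) = t^3 - 7t^2 + 15t - 9 = (t - 3)^2(t - 1).
t = 3 has algebraic multiplicity 2; rank(Q − 3I) = 2, so geometric multiplicity = 1.
Geometric multiplicity < algebraic multiplicity, so Q is not diagonalizable.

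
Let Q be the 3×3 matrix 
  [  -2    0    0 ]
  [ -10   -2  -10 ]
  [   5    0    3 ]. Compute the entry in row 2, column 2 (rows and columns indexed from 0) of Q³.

Characteristic polynomial: r^3 + r^2 - 8r - 12 = (r - 3)(r + 2)^2, so the eigenvalues are -2, -2, 3.
r=-2: eigenvector (-2, -3, 2).
r=-2: eigenvector (1, 2, -1).
r=3: eigenvector (0, -2, 1).
P = [[-2, 1, 0], [-3, 2, -2], [2, -1, 1]], D = diag(-2, -2, 3), P⁻¹ = [[0, 1, 2], [1, 2, 4], [1, 0, 1]].
Q³ = P·diag(-8, -8, 27)·P⁻¹ = [[-8, 0, 0], [-70, -8, -70], [35, 0, 27]].
The requested entry is 27.

27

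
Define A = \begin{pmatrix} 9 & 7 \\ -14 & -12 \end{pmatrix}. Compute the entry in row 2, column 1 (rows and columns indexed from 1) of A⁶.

Characteristic polynomial: λ^2 + 3λ - 10 = (λ - 2)(λ + 5), so the eigenvalues are -5, 2.
λ=-5: eigenvector (-1, 2).
λ=2: eigenvector (-1, 1).
P = [[-1, -1], [2, 1]], D = diag(-5, 2), P⁻¹ = [[1, 1], [-2, -1]].
A⁶ = P·diag(15625, 64)·P⁻¹ = [[-15497, -15561], [31122, 31186]].
The requested entry is 31122.

31122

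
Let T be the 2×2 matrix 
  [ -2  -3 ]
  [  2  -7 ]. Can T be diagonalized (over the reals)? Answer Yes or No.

Yes

Characteristic polynomial: p(μ) = μ^2 + 9μ + 20 = (μ + 4)(μ + 5).
All 2 eigenvalues are distinct, so T is diagonalizable.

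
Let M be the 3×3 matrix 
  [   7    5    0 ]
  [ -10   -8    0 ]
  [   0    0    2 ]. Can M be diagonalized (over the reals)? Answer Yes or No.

Yes

Characteristic polynomial: p(s) = s^3 - s^2 - 8s + 12 = (s - 2)^2(s + 3).
s = 2 has algebraic multiplicity 2; rank(M − 2I) = 1, so geometric multiplicity = 2.
Every eigenvalue has geometric = algebraic multiplicity, so M is diagonalizable.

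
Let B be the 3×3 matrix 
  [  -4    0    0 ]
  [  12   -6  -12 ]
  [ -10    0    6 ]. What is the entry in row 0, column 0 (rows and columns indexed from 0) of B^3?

Characteristic polynomial: t^3 + 4t^2 - 36t - 144 = (t - 6)(t + 4)(t + 6), so the eigenvalues are -6, -4, 6.
t=-4: eigenvector (1, 0, 1).
t=6: eigenvector (0, 1, -1).
t=-6: eigenvector (0, 1, 0).
P = [[1, 0, 0], [0, 1, 1], [1, -1, 0]], D = diag(-4, 6, -6), P⁻¹ = [[1, 0, 0], [1, 0, -1], [-1, 1, 1]].
B³ = P·diag(-64, 216, -216)·P⁻¹ = [[-64, 0, 0], [432, -216, -432], [-280, 0, 216]].
The requested entry is -64.

-64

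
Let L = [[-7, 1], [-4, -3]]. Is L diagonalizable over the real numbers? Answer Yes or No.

Characteristic polynomial: p(t) = t^2 + 10t + 25 = (t + 5)^2.
t = -5 has algebraic multiplicity 2; rank(L + 5I) = 1, so geometric multiplicity = 1.
Geometric multiplicity < algebraic multiplicity, so L is not diagonalizable.

No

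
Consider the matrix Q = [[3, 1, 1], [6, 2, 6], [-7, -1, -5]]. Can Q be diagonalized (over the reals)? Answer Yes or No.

No

Characteristic polynomial: p(t) = t^3 - 12t + 16 = (t - 2)^2(t + 4).
t = 2 has algebraic multiplicity 2; rank(Q − 2I) = 2, so geometric multiplicity = 1.
Geometric multiplicity < algebraic multiplicity, so Q is not diagonalizable.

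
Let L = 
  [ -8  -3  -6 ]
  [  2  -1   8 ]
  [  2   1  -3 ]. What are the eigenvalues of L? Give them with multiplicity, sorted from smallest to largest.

-5, -5, -2

Characteristic polynomial: p(μ) = μ^3 + 12μ^2 + 45μ + 50 = (μ + 2)(μ + 5)^2.
Roots (with multiplicity): -5, -5, -2.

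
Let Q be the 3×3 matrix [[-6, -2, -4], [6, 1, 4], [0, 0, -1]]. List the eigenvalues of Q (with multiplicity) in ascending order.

-3, -2, -1

Characteristic polynomial: p(μ) = μ^3 + 6μ^2 + 11μ + 6 = (μ + 1)(μ + 2)(μ + 3).
Roots (with multiplicity): -3, -2, -1.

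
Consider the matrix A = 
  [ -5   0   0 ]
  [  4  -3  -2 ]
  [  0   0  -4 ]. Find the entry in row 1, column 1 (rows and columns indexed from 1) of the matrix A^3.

-125

Characteristic polynomial: t^3 + 12t^2 + 47t + 60 = (t + 3)(t + 4)(t + 5), so the eigenvalues are -5, -4, -3.
t=-3: eigenvector (0, 1, 0).
t=-5: eigenvector (1, -2, 0).
t=-4: eigenvector (0, 2, 1).
P = [[0, 1, 0], [1, -2, 2], [0, 0, 1]], D = diag(-3, -5, -4), P⁻¹ = [[2, 1, -2], [1, 0, 0], [0, 0, 1]].
A³ = P·diag(-27, -125, -64)·P⁻¹ = [[-125, 0, 0], [196, -27, -74], [0, 0, -64]].
The requested entry is -125.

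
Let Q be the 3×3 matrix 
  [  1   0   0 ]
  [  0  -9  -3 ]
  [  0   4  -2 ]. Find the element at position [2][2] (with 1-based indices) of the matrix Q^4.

3309

Characteristic polynomial: r^3 + 10r^2 + 19r - 30 = (r - 1)(r + 5)(r + 6), so the eigenvalues are -6, -5, 1.
r=1: eigenvector (1, 0, 0).
r=-5: eigenvector (0, -3, 4).
r=-6: eigenvector (0, 1, -1).
P = [[1, 0, 0], [0, -3, 1], [0, 4, -1]], D = diag(1, -5, -6), P⁻¹ = [[1, 0, 0], [0, 1, 1], [0, 4, 3]].
Q⁴ = P·diag(1, 625, 1296)·P⁻¹ = [[1, 0, 0], [0, 3309, 2013], [0, -2684, -1388]].
The requested entry is 3309.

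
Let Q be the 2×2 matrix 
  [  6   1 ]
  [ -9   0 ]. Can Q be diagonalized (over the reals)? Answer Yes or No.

Characteristic polynomial: p(s) = s^2 - 6s + 9 = (s - 3)^2.
s = 3 has algebraic multiplicity 2; rank(Q − 3I) = 1, so geometric multiplicity = 1.
Geometric multiplicity < algebraic multiplicity, so Q is not diagonalizable.

No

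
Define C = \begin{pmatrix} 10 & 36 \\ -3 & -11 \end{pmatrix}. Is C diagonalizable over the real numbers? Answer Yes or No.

Characteristic polynomial: p(μ) = μ^2 + μ - 2 = (μ - 1)(μ + 2).
All 2 eigenvalues are distinct, so C is diagonalizable.

Yes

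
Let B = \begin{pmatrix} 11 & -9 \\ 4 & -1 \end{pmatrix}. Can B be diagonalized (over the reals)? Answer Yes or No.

No

Characteristic polynomial: p(μ) = μ^2 - 10μ + 25 = (μ - 5)^2.
μ = 5 has algebraic multiplicity 2; rank(B − 5I) = 1, so geometric multiplicity = 1.
Geometric multiplicity < algebraic multiplicity, so B is not diagonalizable.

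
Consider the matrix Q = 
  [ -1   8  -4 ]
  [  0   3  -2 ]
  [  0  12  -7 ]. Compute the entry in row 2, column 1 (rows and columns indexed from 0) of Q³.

Characteristic polynomial: λ^3 + 5λ^2 + 7λ + 3 = (λ + 1)^2(λ + 3), so the eigenvalues are -3, -1, -1.
λ=-1: eigenvector (1, 0, 0).
λ=-3: eigenvector (2, 1, 3).
λ=-1: eigenvector (0, -1, -2).
P = [[1, 2, 0], [0, 1, -1], [0, 3, -2]], D = diag(-1, -3, -1), P⁻¹ = [[1, 4, -2], [0, -2, 1], [0, -3, 1]].
Q³ = P·diag(-1, -27, -1)·P⁻¹ = [[-1, 104, -52], [0, 51, -26], [0, 156, -79]].
The requested entry is 156.

156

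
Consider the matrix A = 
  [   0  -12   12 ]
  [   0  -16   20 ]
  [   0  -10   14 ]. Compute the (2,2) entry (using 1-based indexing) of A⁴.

Characteristic polynomial: μ^3 + 2μ^2 - 24μ = μ(μ - 4)(μ + 6), so the eigenvalues are -6, 0, 4.
μ=0: eigenvector (1, 0, 0).
μ=-6: eigenvector (2, 2, 1).
μ=4: eigenvector (0, 1, 1).
P = [[1, 2, 0], [0, 2, 1], [0, 1, 1]], D = diag(0, -6, 4), P⁻¹ = [[1, -2, 2], [0, 1, -1], [0, -1, 2]].
A⁴ = P·diag(0, 1296, 256)·P⁻¹ = [[0, 2592, -2592], [0, 2336, -2080], [0, 1040, -784]].
The requested entry is 2336.

2336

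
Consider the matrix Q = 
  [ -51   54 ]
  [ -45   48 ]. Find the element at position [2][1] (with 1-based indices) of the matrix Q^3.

Characteristic polynomial: r^2 + 3r - 18 = (r - 3)(r + 6), so the eigenvalues are -6, 3.
r=3: eigenvector (1, 1).
r=-6: eigenvector (6, 5).
P = [[1, 6], [1, 5]], D = diag(3, -6), P⁻¹ = [[-5, 6], [1, -1]].
Q³ = P·diag(27, -216)·P⁻¹ = [[-1431, 1458], [-1215, 1242]].
The requested entry is -1215.

-1215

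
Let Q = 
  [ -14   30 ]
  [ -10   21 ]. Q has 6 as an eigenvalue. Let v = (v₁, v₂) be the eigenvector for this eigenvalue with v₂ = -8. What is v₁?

Q − 6I = [[-20, 30], [-10, 15]].
Solving (Q − 6I)v = 0 gives the eigenspace spanned by (-12, -8).
With v₂ = -8, v = (-12, -8), so v₁ = -12.

-12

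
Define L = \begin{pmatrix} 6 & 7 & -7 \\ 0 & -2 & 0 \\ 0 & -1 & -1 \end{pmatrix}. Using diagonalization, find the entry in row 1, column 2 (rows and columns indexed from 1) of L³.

Characteristic polynomial: λ^3 - 3λ^2 - 16λ - 12 = (λ - 6)(λ + 1)(λ + 2), so the eigenvalues are -2, -1, 6.
λ=6: eigenvector (1, 0, 0).
λ=-2: eigenvector (0, 1, 1).
λ=-1: eigenvector (1, 0, 1).
P = [[1, 0, 1], [0, 1, 0], [0, 1, 1]], D = diag(6, -2, -1), P⁻¹ = [[1, 1, -1], [0, 1, 0], [0, -1, 1]].
L³ = P·diag(216, -8, -1)·P⁻¹ = [[216, 217, -217], [0, -8, 0], [0, -7, -1]].
The requested entry is 217.

217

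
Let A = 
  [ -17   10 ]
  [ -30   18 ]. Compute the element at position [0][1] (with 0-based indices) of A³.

Characteristic polynomial: s^2 - s - 6 = (s - 3)(s + 2), so the eigenvalues are -2, 3.
s=3: eigenvector (1, 2).
s=-2: eigenvector (-2, -3).
P = [[1, -2], [2, -3]], D = diag(3, -2), P⁻¹ = [[-3, 2], [-2, 1]].
A³ = P·diag(27, -8)·P⁻¹ = [[-113, 70], [-210, 132]].
The requested entry is 70.

70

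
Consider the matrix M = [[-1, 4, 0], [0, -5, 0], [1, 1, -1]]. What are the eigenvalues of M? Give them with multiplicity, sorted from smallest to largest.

Characteristic polynomial: p(μ) = μ^3 + 7μ^2 + 11μ + 5 = (μ + 1)^2(μ + 5).
Roots (with multiplicity): -5, -1, -1.

-5, -1, -1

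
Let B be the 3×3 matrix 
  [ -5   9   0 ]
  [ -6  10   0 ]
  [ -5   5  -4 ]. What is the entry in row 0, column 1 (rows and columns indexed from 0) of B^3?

189

Characteristic polynomial: s^3 - s^2 - 16s + 16 = (s - 4)(s - 1)(s + 4), so the eigenvalues are -4, 1, 4.
s=1: eigenvector (3, 2, -1).
s=4: eigenvector (1, 1, 0).
s=-4: eigenvector (0, 0, 1).
P = [[3, 1, 0], [2, 1, 0], [-1, 0, 1]], D = diag(1, 4, -4), P⁻¹ = [[1, -1, 0], [-2, 3, 0], [1, -1, 1]].
B³ = P·diag(1, 64, -64)·P⁻¹ = [[-125, 189, 0], [-126, 190, 0], [-65, 65, -64]].
The requested entry is 189.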